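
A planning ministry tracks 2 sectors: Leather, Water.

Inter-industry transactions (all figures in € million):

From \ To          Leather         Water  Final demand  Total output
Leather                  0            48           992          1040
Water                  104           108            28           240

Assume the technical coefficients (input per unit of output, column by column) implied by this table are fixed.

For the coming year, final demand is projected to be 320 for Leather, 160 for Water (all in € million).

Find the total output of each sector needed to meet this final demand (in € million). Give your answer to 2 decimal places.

Technical coefficients a_ij = z_ij / X_j:
  a_LL = 0/1040 = 0.00, a_WL = 104/1040 = 0.10
  a_LW = 48/240 = 0.20, a_WW = 108/240 = 0.45
I − A =
  [   1.00    -0.20]
  [  -0.10     0.55]
det(I−A) = (1.00)(0.55) − (-0.20)(-0.10) = 0.5300
adj(I−A) = [[0.55, 0.20], [0.10, 1.00]]
(I − A)⁻¹ = adj(I−A) / det(I−A) ≈
  [   1.0377     0.3774]
  [   0.1887     1.8868]
x = (I − A)⁻¹ d = adj(I−A)·d / det(I−A), with det(I−A) = 0.5300:
  x_L = (0.55·320 + 0.20·160) / 0.5300 = 208.00 / 0.5300 ≈ 392.45
  x_W = (0.10·320 + 1.00·160) / 0.5300 = 192.00 / 0.5300 ≈ 362.26

x_L = 392.45, x_W = 362.26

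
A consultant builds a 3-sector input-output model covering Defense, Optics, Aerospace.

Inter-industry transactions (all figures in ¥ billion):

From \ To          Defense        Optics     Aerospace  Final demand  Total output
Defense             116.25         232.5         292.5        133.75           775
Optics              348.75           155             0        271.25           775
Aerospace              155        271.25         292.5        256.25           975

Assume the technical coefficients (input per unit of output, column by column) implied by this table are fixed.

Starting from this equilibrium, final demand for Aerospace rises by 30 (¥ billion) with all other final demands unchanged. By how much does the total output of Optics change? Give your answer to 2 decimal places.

Technical coefficients a_ij = z_ij / X_j:
  a_11 = 116.25/775 = 0.15, a_21 = 348.75/775 = 0.45, a_31 = 155/775 = 0.20
  a_12 = 232.5/775 = 0.30, a_22 = 155/775 = 0.20, a_32 = 271.25/775 = 0.35
  a_13 = 292.5/975 = 0.30, a_23 = 0/975 = 0.00, a_33 = 292.5/975 = 0.30
I − A =
  [   0.85    -0.30    -0.30]
  [  -0.45     0.80     0.00]
  [  -0.20    -0.35     0.70]
Cofactors of I−A, C_ij = (−1)^(i+j)·(minor ij) (rows/columns in the sector order above):
  C_11 = (0.80)(0.70) − (0.00)(-0.35) = 0.5600
  C_12 = −[(-0.45)(0.70) − (0.00)(-0.20)] = 0.3150
  C_13 = (-0.45)(-0.35) − (0.80)(-0.20) = 0.3175
  C_21 = −[(-0.30)(0.70) − (-0.30)(-0.35)] = 0.3150
  C_22 = (0.85)(0.70) − (-0.30)(-0.20) = 0.5350
  C_23 = −[(0.85)(-0.35) − (-0.30)(-0.20)] = 0.3575
  C_31 = (-0.30)(0.00) − (-0.30)(0.80) = 0.2400
  C_32 = −[(0.85)(0.00) − (-0.30)(-0.45)] = 0.1350
  C_33 = (0.85)(0.80) − (-0.30)(-0.45) = 0.5450
det(I−A) = Σ_j (I−A)_1j·C_1j = (0.85)(0.5600) + (-0.30)(0.3150) + (-0.30)(0.3175) = 0.28625
adj(I−A) = Cᵀ =
  [ 0.5600   0.3150   0.2400]
  [ 0.3150   0.5350   0.1350]
  [ 0.3175   0.3575   0.5450]
(I − A)⁻¹ = adj(I−A) / det(I−A) ≈
  [   1.9563     1.1004     0.8384]
  [   1.1004     1.8690     0.4716]
  [   1.1092     1.2489     1.9039]
Δx = (I − A)⁻¹ Δd with Δd having +30 in the Aerospace component and 0 elsewhere.
So Δx_2 = L_23 · (+30), where L_23 = adj(I−A)_23 / det(I−A) = 0.1350 / 0.28625.
Δx_2 = 0.1350 × (+30) / 0.28625 = 4.05 / 0.28625 ≈ 14.15.

Δx_2 = 14.15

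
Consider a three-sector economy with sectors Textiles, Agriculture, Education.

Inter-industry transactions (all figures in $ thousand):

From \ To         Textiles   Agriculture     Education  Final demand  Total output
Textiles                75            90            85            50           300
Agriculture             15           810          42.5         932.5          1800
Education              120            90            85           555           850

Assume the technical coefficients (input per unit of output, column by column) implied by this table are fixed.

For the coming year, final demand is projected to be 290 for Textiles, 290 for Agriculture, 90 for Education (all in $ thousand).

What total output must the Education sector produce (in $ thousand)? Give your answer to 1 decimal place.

x_E = 343.4

Technical coefficients a_ij = z_ij / X_j:
  a_TT = 75/300 = 0.25, a_AT = 15/300 = 0.05, a_ET = 120/300 = 0.40
  a_TA = 90/1800 = 0.05, a_AA = 810/1800 = 0.45, a_EA = 90/1800 = 0.05
  a_TE = 85/850 = 0.10, a_AE = 42.5/850 = 0.05, a_EE = 85/850 = 0.10
I − A =
  [   0.75    -0.05    -0.10]
  [  -0.05     0.55    -0.05]
  [  -0.40    -0.05     0.90]
Cofactors of I−A, C_ij = (−1)^(i+j)·(minor ij) (rows/columns in the sector order above):
  C_11 = (0.55)(0.90) − (-0.05)(-0.05) = 0.4925
  C_12 = −[(-0.05)(0.90) − (-0.05)(-0.40)] = 0.0650
  C_13 = (-0.05)(-0.05) − (0.55)(-0.40) = 0.2225
  C_21 = −[(-0.05)(0.90) − (-0.10)(-0.05)] = 0.0500
  C_22 = (0.75)(0.90) − (-0.10)(-0.40) = 0.6350
  C_23 = −[(0.75)(-0.05) − (-0.05)(-0.40)] = 0.0575
  C_31 = (-0.05)(-0.05) − (-0.10)(0.55) = 0.0575
  C_32 = −[(0.75)(-0.05) − (-0.10)(-0.05)] = 0.0425
  C_33 = (0.75)(0.55) − (-0.05)(-0.05) = 0.4100
det(I−A) = Σ_j (I−A)_1j·C_1j = (0.75)(0.4925) + (-0.05)(0.0650) + (-0.10)(0.2225) = 0.343875
adj(I−A) = Cᵀ =
  [ 0.4925   0.0500   0.0575]
  [ 0.0650   0.6350   0.0425]
  [ 0.2225   0.0575   0.4100]
(I − A)⁻¹ = adj(I−A) / det(I−A) ≈
  [   1.4322     0.1454     0.1672]
  [   0.1890     1.8466     0.1236]
  [   0.6470     0.1672     1.1923]
x = (I − A)⁻¹ d = adj(I−A)·d / det(I−A), with det(I−A) = 0.343875:
  x_T = (0.4925·290 + 0.0500·290 + 0.0575·90) / 0.343875 = 162.50 / 0.343875 ≈ 472.6
  x_A = (0.0650·290 + 0.6350·290 + 0.0425·90) / 0.343875 = 206.825 / 0.343875 ≈ 601.5
  x_E = (0.2225·290 + 0.0575·290 + 0.4100·90) / 0.343875 = 118.10 / 0.343875 ≈ 343.4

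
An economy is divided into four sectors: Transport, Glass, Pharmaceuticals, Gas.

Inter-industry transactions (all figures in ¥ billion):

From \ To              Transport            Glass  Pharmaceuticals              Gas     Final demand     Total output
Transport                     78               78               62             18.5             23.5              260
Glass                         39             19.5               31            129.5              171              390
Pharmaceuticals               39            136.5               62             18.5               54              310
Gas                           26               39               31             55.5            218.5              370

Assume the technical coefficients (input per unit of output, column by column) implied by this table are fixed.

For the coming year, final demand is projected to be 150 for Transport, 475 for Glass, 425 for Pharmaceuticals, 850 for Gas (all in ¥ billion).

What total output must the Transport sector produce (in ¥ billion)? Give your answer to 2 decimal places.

Technical coefficients a_ij = z_ij / X_j:
  a_11 = 78/260 = 0.30, a_21 = 39/260 = 0.15, a_31 = 39/260 = 0.15, a_41 = 26/260 = 0.10
  a_12 = 78/390 = 0.20, a_22 = 19.5/390 = 0.05, a_32 = 136.5/390 = 0.35, a_42 = 39/390 = 0.10
  a_13 = 62/310 = 0.20, a_23 = 31/310 = 0.10, a_33 = 62/310 = 0.20, a_43 = 31/310 = 0.10
  a_14 = 18.5/370 = 0.05, a_24 = 129.5/370 = 0.35, a_34 = 18.5/370 = 0.05, a_44 = 55.5/370 = 0.15
I − A =
  [   0.70    -0.20    -0.20    -0.05]
  [  -0.15     0.95    -0.10    -0.35]
  [  -0.15    -0.35     0.80    -0.05]
  [  -0.10    -0.10    -0.10     0.85]
Compute the cofactors C_ij = (−1)^(i+j)·(3×3 minor ij) of I−A; the adjugate is their transpose:
adj(I−A) = Cᵀ =
  [ 0.57075   0.20125   0.18375   0.12725]
  [ 0.14775   0.44125   0.11675   0.19725]
  [ 0.17825   0.23725   0.50275   0.13775]
  [ 0.10550   0.10350   0.09450   0.44150]
det(I−A) = Σ_j (I−A)_1j·C_1j = (0.70)(0.57075) + (-0.20)(0.14775) + (-0.20)(0.17825) + (-0.05)(0.10550) = 0.32905
(I − A)⁻¹ = adj(I−A) / det(I−A) ≈
  [   1.7345     0.6116     0.5584     0.3867]
  [   0.4490     1.3410     0.3548     0.5995]
  [   0.5417     0.7210     1.5279     0.4186]
  [   0.3206     0.3145     0.2872     1.3417]
x = (I − A)⁻¹ d = adj(I−A)·d / det(I−A), with det(I−A) = 0.32905:
  x_1 = (0.57075·150 + 0.20125·475 + 0.18375·425 + 0.12725·850) / 0.32905 = 367.4625 / 0.32905 ≈ 1116.74
  x_2 = (0.14775·150 + 0.44125·475 + 0.11675·425 + 0.19725·850) / 0.32905 = 449.0375 / 0.32905 ≈ 1364.65
  x_3 = (0.17825·150 + 0.23725·475 + 0.50275·425 + 0.13775·850) / 0.32905 = 470.1875 / 0.32905 ≈ 1428.92
  x_4 = (0.10550·150 + 0.10350·475 + 0.09450·425 + 0.44150·850) / 0.32905 = 480.425 / 0.32905 ≈ 1460.04

x_1 = 1116.74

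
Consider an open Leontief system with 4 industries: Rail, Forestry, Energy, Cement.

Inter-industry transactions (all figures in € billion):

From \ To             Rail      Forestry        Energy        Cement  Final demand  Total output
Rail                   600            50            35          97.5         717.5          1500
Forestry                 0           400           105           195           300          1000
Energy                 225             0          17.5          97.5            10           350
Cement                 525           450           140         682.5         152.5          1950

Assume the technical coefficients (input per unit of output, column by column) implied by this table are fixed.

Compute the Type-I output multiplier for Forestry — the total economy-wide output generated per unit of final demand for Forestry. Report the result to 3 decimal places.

Technical coefficients a_ij = z_ij / X_j:
  a_RR = 600/1500 = 0.40, a_FR = 0/1500 = 0.00, a_ER = 225/1500 = 0.15, a_CR = 525/1500 = 0.35
  a_RF = 50/1000 = 0.05, a_FF = 400/1000 = 0.40, a_EF = 0/1000 = 0.00, a_CF = 450/1000 = 0.45
  a_RE = 35/350 = 0.10, a_FE = 105/350 = 0.30, a_EE = 17.5/350 = 0.05, a_CE = 140/350 = 0.40
  a_RC = 97.5/1950 = 0.05, a_FC = 195/1950 = 0.10, a_EC = 97.5/1950 = 0.05, a_CC = 682.5/1950 = 0.35
I − A =
  [   0.60    -0.05    -0.10    -0.05]
  [   0.00     0.60    -0.30    -0.10]
  [  -0.15     0.00     0.95    -0.05]
  [  -0.35    -0.45    -0.40     0.65]
Compute the cofactors C_ij = (−1)^(i+j)·(3×3 minor ij) of I−A; the adjugate is their transpose:
adj(I−A) = Cᵀ =
  [ 0.309000   0.053500   0.065000   0.037000]
  [ 0.073750   0.327375   0.139250   0.066750]
  [ 0.062250   0.022625   0.194750   0.023250]
  [ 0.255750   0.269375   0.251250   0.330750]
det(I−A) = Σ_j (I−A)_1j·C_1j = (0.60)(0.309000) + (-0.05)(0.073750) + (-0.10)(0.062250) + (-0.05)(0.255750) = 0.1627
(I − A)⁻¹ = adj(I−A) / det(I−A) ≈
  [   1.8992     0.3288     0.3995     0.2274]
  [   0.4533     2.0121     0.8559     0.4103]
  [   0.3826     0.1391     1.1970     0.1429]
  [   1.5719     1.6557     1.5443     2.0329]
The output multiplier for sector j is the column-j sum of the Leontief inverse (I − A)⁻¹ = adj(I−A) / det(I−A).
Column F of adj(I−A): (0.053500, 0.327375, 0.022625, 0.269375); det(I−A) = 0.1627.
m_F = (0.053500 + 0.327375 + 0.022625 + 0.269375) / 0.1627 = 0.672875 / 0.1627 ≈ 4.136.

m_F = 4.136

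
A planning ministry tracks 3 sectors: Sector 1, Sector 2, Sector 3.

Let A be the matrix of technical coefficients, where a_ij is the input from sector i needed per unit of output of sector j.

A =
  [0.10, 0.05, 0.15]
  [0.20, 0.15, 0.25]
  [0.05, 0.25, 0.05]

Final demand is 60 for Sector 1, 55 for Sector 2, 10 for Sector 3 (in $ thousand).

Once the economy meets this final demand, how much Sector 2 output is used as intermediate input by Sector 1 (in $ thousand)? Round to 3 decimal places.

I − A =
  [   0.90    -0.05    -0.15]
  [  -0.20     0.85    -0.25]
  [  -0.05    -0.25     0.95]
Cofactors of I−A, C_ij = (−1)^(i+j)·(minor ij) (rows/columns in the sector order above):
  C_11 = (0.85)(0.95) − (-0.25)(-0.25) = 0.7450
  C_12 = −[(-0.20)(0.95) − (-0.25)(-0.05)] = 0.2025
  C_13 = (-0.20)(-0.25) − (0.85)(-0.05) = 0.0925
  C_21 = −[(-0.05)(0.95) − (-0.15)(-0.25)] = 0.0850
  C_22 = (0.90)(0.95) − (-0.15)(-0.05) = 0.8475
  C_23 = −[(0.90)(-0.25) − (-0.05)(-0.05)] = 0.2275
  C_31 = (-0.05)(-0.25) − (-0.15)(0.85) = 0.1400
  C_32 = −[(0.90)(-0.25) − (-0.15)(-0.20)] = 0.2550
  C_33 = (0.90)(0.85) − (-0.05)(-0.20) = 0.7550
det(I−A) = Σ_j (I−A)_1j·C_1j = (0.90)(0.7450) + (-0.05)(0.2025) + (-0.15)(0.0925) = 0.6465
adj(I−A) = Cᵀ =
  [ 0.7450   0.0850   0.1400]
  [ 0.2025   0.8475   0.2550]
  [ 0.0925   0.2275   0.7550]
(I − A)⁻¹ = adj(I−A) / det(I−A) ≈
  [   1.1524     0.1315     0.2166]
  [   0.3132     1.3109     0.3944]
  [   0.1431     0.3519     1.1678]
First solve x = (I − A)⁻¹ d = adj(I−A)·d / det(I−A); in particular x_1 = (0.7450·60 + 0.0850·55 + 0.1400·10) / 0.6465 = 50.775 / 0.6465 ≈ 78.53828.
Intermediate flow from 2 to 1: z_21 = a_21 · x_1 = 0.20 × 50.775 / 0.6465 = 10.155 / 0.6465 ≈ 15.708.

z_21 = 15.708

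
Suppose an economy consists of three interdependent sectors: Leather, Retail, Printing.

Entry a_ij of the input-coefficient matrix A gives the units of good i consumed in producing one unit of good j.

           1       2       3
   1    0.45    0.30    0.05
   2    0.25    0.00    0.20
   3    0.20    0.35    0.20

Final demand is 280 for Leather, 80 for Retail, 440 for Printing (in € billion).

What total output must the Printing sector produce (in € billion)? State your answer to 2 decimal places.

I − A =
  [   0.55    -0.30    -0.05]
  [  -0.25     1.00    -0.20]
  [  -0.20    -0.35     0.80]
Cofactors of I−A, C_ij = (−1)^(i+j)·(minor ij) (rows/columns in the sector order above):
  C_11 = (1.00)(0.80) − (-0.20)(-0.35) = 0.7300
  C_12 = −[(-0.25)(0.80) − (-0.20)(-0.20)] = 0.2400
  C_13 = (-0.25)(-0.35) − (1.00)(-0.20) = 0.2875
  C_21 = −[(-0.30)(0.80) − (-0.05)(-0.35)] = 0.2575
  C_22 = (0.55)(0.80) − (-0.05)(-0.20) = 0.4300
  C_23 = −[(0.55)(-0.35) − (-0.30)(-0.20)] = 0.2525
  C_31 = (-0.30)(-0.20) − (-0.05)(1.00) = 0.1100
  C_32 = −[(0.55)(-0.20) − (-0.05)(-0.25)] = 0.1225
  C_33 = (0.55)(1.00) − (-0.30)(-0.25) = 0.4750
det(I−A) = Σ_j (I−A)_1j·C_1j = (0.55)(0.7300) + (-0.30)(0.2400) + (-0.05)(0.2875) = 0.315125
adj(I−A) = Cᵀ =
  [ 0.7300   0.2575   0.1100]
  [ 0.2400   0.4300   0.1225]
  [ 0.2875   0.2525   0.4750]
(I − A)⁻¹ = adj(I−A) / det(I−A) ≈
  [   2.3165     0.8171     0.3491]
  [   0.7616     1.3645     0.3887]
  [   0.9123     0.8013     1.5073]
x = (I − A)⁻¹ d = adj(I−A)·d / det(I−A), with det(I−A) = 0.315125:
  x_1 = (0.7300·280 + 0.2575·80 + 0.1100·440) / 0.315125 = 273.40 / 0.315125 ≈ 867.59
  x_2 = (0.2400·280 + 0.4300·80 + 0.1225·440) / 0.315125 = 155.50 / 0.315125 ≈ 493.45
  x_3 = (0.2875·280 + 0.2525·80 + 0.4750·440) / 0.315125 = 309.70 / 0.315125 ≈ 982.78

x_3 = 982.78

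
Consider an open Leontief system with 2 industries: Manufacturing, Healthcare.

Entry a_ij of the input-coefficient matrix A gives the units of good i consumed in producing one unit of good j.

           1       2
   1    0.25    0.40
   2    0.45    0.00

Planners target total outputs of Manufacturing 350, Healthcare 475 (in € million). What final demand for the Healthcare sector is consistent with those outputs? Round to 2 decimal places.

I − A =
  [   0.75    -0.40]
  [  -0.45     1.00]
d = (I − A) x:
  d_1 = (+0.75)·350 + (-0.40)·475 = 72.50
  d_2 = (-0.45)·350 + (+1.00)·475 = 317.50

d_2 = 317.50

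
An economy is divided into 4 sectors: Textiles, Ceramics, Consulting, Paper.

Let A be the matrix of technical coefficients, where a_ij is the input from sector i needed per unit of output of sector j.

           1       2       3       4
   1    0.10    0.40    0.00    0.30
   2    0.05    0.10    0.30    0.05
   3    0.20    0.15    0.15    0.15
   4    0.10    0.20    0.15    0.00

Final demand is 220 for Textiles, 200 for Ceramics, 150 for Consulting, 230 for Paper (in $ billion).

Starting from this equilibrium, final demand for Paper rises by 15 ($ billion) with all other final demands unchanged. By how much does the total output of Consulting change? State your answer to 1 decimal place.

Δx_3 = 5.2

I − A =
  [   0.90    -0.40     0.00    -0.30]
  [  -0.05     0.90    -0.30    -0.05]
  [  -0.20    -0.15     0.85    -0.15]
  [  -0.10    -0.20    -0.15     1.00]
Compute the cofactors C_ij = (−1)^(i+j)·(3×3 minor ij) of I−A; the adjugate is their transpose:
adj(I−A) = Cᵀ =
  [ 0.681125   0.388750   0.181500   0.251000]
  [ 0.111625   0.710250   0.270000   0.109500]
  [ 0.201250   0.255500   0.749000   0.185500]
  [ 0.120625   0.219250   0.184500   0.607000]
det(I−A) = Σ_j (I−A)_1j·C_1j = (0.90)(0.681125) + (-0.40)(0.111625) + (0.00)(0.201250) + (-0.30)(0.120625) = 0.532175
(I − A)⁻¹ = adj(I−A) / det(I−A) ≈
  [   1.2799     0.7305     0.3411     0.4716]
  [   0.2098     1.3346     0.5074     0.2058]
  [   0.3782     0.4801     1.4074     0.3486]
  [   0.2267     0.4120     0.3467     1.1406]
Δx = (I − A)⁻¹ Δd with Δd having +15 in the Paper component and 0 elsewhere.
So Δx_3 = L_34 · (+15), where L_34 = adj(I−A)_34 / det(I−A) = 0.185500 / 0.532175.
Δx_3 = 0.185500 × (+15) / 0.532175 = 2.7825 / 0.532175 ≈ 5.2.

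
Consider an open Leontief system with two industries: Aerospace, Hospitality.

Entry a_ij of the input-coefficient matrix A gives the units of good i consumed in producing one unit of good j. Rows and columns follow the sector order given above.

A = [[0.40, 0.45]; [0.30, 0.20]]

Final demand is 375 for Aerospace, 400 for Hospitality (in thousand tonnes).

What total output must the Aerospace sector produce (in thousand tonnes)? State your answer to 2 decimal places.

I − A =
  [   0.60    -0.45]
  [  -0.30     0.80]
det(I−A) = (0.60)(0.80) − (-0.45)(-0.30) = 0.3450
adj(I−A) = [[0.80, 0.45], [0.30, 0.60]]
(I − A)⁻¹ = adj(I−A) / det(I−A) ≈
  [   2.3188     1.3043]
  [   0.8696     1.7391]
x = (I − A)⁻¹ d = adj(I−A)·d / det(I−A), with det(I−A) = 0.3450:
  x_1 = (0.80·375 + 0.45·400) / 0.3450 = 480.00 / 0.3450 ≈ 1391.30
  x_2 = (0.30·375 + 0.60·400) / 0.3450 = 352.50 / 0.3450 ≈ 1021.74

x_1 = 1391.30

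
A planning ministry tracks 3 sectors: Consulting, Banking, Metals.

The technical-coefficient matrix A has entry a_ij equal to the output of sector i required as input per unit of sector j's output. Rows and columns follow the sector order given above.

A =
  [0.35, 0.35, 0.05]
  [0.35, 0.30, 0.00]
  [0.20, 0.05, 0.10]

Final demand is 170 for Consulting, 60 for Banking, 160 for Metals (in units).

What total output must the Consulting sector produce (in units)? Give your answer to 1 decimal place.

x_C = 452.2

I − A =
  [   0.65    -0.35    -0.05]
  [  -0.35     0.70     0.00]
  [  -0.20    -0.05     0.90]
Cofactors of I−A, C_ij = (−1)^(i+j)·(minor ij) (rows/columns in the sector order above):
  C_11 = (0.70)(0.90) − (0.00)(-0.05) = 0.6300
  C_12 = −[(-0.35)(0.90) − (0.00)(-0.20)] = 0.3150
  C_13 = (-0.35)(-0.05) − (0.70)(-0.20) = 0.1575
  C_21 = −[(-0.35)(0.90) − (-0.05)(-0.05)] = 0.3175
  C_22 = (0.65)(0.90) − (-0.05)(-0.20) = 0.5750
  C_23 = −[(0.65)(-0.05) − (-0.35)(-0.20)] = 0.1025
  C_31 = (-0.35)(0.00) − (-0.05)(0.70) = 0.0350
  C_32 = −[(0.65)(0.00) − (-0.05)(-0.35)] = 0.0175
  C_33 = (0.65)(0.70) − (-0.35)(-0.35) = 0.3325
det(I−A) = Σ_j (I−A)_1j·C_1j = (0.65)(0.6300) + (-0.35)(0.3150) + (-0.05)(0.1575) = 0.291375
adj(I−A) = Cᵀ =
  [ 0.6300   0.3175   0.0350]
  [ 0.3150   0.5750   0.0175]
  [ 0.1575   0.1025   0.3325]
(I − A)⁻¹ = adj(I−A) / det(I−A) ≈
  [   2.1622     1.0897     0.1201]
  [   1.0811     1.9734     0.0601]
  [   0.5405     0.3518     1.1411]
x = (I − A)⁻¹ d = adj(I−A)·d / det(I−A), with det(I−A) = 0.291375:
  x_C = (0.6300·170 + 0.3175·60 + 0.0350·160) / 0.291375 = 131.75 / 0.291375 ≈ 452.2
  x_B = (0.3150·170 + 0.5750·60 + 0.0175·160) / 0.291375 = 90.85 / 0.291375 ≈ 311.8
  x_M = (0.1575·170 + 0.1025·60 + 0.3325·160) / 0.291375 = 86.125 / 0.291375 ≈ 295.6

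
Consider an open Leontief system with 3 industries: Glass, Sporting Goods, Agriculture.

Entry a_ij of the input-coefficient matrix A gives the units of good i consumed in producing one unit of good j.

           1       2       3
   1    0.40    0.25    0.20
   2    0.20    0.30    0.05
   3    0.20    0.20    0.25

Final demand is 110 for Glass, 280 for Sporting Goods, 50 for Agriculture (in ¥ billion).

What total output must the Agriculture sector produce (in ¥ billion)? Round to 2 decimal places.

I − A =
  [   0.60    -0.25    -0.20]
  [  -0.20     0.70    -0.05]
  [  -0.20    -0.20     0.75]
Cofactors of I−A, C_ij = (−1)^(i+j)·(minor ij) (rows/columns in the sector order above):
  C_11 = (0.70)(0.75) − (-0.05)(-0.20) = 0.5150
  C_12 = −[(-0.20)(0.75) − (-0.05)(-0.20)] = 0.1600
  C_13 = (-0.20)(-0.20) − (0.70)(-0.20) = 0.1800
  C_21 = −[(-0.25)(0.75) − (-0.20)(-0.20)] = 0.2275
  C_22 = (0.60)(0.75) − (-0.20)(-0.20) = 0.4100
  C_23 = −[(0.60)(-0.20) − (-0.25)(-0.20)] = 0.1700
  C_31 = (-0.25)(-0.05) − (-0.20)(0.70) = 0.1525
  C_32 = −[(0.60)(-0.05) − (-0.20)(-0.20)] = 0.0700
  C_33 = (0.60)(0.70) − (-0.25)(-0.20) = 0.3700
det(I−A) = Σ_j (I−A)_1j·C_1j = (0.60)(0.5150) + (-0.25)(0.1600) + (-0.20)(0.1800) = 0.2330
adj(I−A) = Cᵀ =
  [ 0.5150   0.2275   0.1525]
  [ 0.1600   0.4100   0.0700]
  [ 0.1800   0.1700   0.3700]
(I − A)⁻¹ = adj(I−A) / det(I−A) ≈
  [   2.2103     0.9764     0.6545]
  [   0.6867     1.7597     0.3004]
  [   0.7725     0.7296     1.5880]
x = (I − A)⁻¹ d = adj(I−A)·d / det(I−A), with det(I−A) = 0.2330:
  x_1 = (0.5150·110 + 0.2275·280 + 0.1525·50) / 0.2330 = 127.975 / 0.2330 ≈ 549.25
  x_2 = (0.1600·110 + 0.4100·280 + 0.0700·50) / 0.2330 = 135.90 / 0.2330 ≈ 583.26
  x_3 = (0.1800·110 + 0.1700·280 + 0.3700·50) / 0.2330 = 85.90 / 0.2330 ≈ 368.67

x_3 = 368.67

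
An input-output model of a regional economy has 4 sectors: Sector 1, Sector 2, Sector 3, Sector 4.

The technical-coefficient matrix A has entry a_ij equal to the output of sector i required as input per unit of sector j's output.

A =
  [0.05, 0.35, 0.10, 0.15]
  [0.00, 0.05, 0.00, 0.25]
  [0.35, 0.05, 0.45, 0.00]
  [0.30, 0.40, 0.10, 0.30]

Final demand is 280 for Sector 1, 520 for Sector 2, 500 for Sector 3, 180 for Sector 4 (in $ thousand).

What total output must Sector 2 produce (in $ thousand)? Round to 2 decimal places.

x_2 = 936.53

I − A =
  [   0.95    -0.35    -0.10    -0.15]
  [   0.00     0.95     0.00    -0.25]
  [  -0.35    -0.05     0.55     0.00]
  [  -0.30    -0.40    -0.10     0.70]
Compute the cofactors C_ij = (−1)^(i+j)·(3×3 minor ij) of I−A; the adjugate is their transpose:
adj(I−A) = Cᵀ =
  [ 0.309500   0.172000   0.079500   0.127750]
  [ 0.050000   0.311250   0.031250   0.121875]
  [ 0.201500   0.137750   0.467750   0.092375]
  [ 0.190000   0.271250   0.118750   0.463125]
det(I−A) = Σ_j (I−A)_1j·C_1j = (0.95)(0.309500) + (-0.35)(0.050000) + (-0.10)(0.201500) + (-0.15)(0.190000) = 0.227875
(I − A)⁻¹ = adj(I−A) / det(I−A) ≈
  [   1.3582     0.7548     0.3489     0.5606]
  [   0.2194     1.3659     0.1371     0.5348]
  [   0.8843     0.6045     2.0527     0.4054]
  [   0.8338     1.1903     0.5211     2.0324]
x = (I − A)⁻¹ d = adj(I−A)·d / det(I−A), with det(I−A) = 0.227875:
  x_1 = (0.309500·280 + 0.172000·520 + 0.079500·500 + 0.127750·180) / 0.227875 = 238.845 / 0.227875 ≈ 1048.14
  x_2 = (0.050000·280 + 0.311250·520 + 0.031250·500 + 0.121875·180) / 0.227875 = 213.4125 / 0.227875 ≈ 936.53
  x_3 = (0.201500·280 + 0.137750·520 + 0.467750·500 + 0.092375·180) / 0.227875 = 378.5525 / 0.227875 ≈ 1661.23
  x_4 = (0.190000·280 + 0.271250·520 + 0.118750·500 + 0.463125·180) / 0.227875 = 336.9875 / 0.227875 ≈ 1478.83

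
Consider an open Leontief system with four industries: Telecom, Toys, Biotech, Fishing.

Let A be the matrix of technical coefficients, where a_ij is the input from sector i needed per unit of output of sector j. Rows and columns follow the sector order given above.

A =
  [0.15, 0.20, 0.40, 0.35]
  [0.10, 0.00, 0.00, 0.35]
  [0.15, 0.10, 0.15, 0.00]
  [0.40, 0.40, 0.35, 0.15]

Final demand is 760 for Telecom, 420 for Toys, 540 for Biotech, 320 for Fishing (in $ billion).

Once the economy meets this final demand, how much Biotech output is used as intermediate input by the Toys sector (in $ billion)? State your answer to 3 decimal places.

z_32 = 206.273

I − A =
  [   0.85    -0.20    -0.40    -0.35]
  [  -0.10     1.00     0.00    -0.35]
  [  -0.15    -0.10     0.85     0.00]
  [  -0.40    -0.40    -0.35     0.85]
Compute the cofactors C_ij = (−1)^(i+j)·(3×3 minor ij) of I−A; the adjugate is their transpose:
adj(I−A) = Cᵀ =
  [ 0.591250   0.309750   0.431000   0.371000]
  [ 0.209625   0.425750   0.206375   0.261625]
  [ 0.129000   0.104750   0.404500   0.096250]
  [ 0.430000   0.389250   0.466500   0.641500]
det(I−A) = Σ_j (I−A)_1j·C_1j = (0.85)(0.591250) + (-0.20)(0.209625) + (-0.40)(0.129000) + (-0.35)(0.430000) = 0.2585375
(I − A)⁻¹ = adj(I−A) / det(I−A) ≈
  [   2.2869     1.1981     1.6671     1.4350]
  [   0.8108     1.6468     0.7982     1.0119]
  [   0.4990     0.4052     1.5646     0.3723]
  [   1.6632     1.5056     1.8044     2.4813]
First solve x = (I − A)⁻¹ d = adj(I−A)·d / det(I−A); in particular x_2 = (0.209625·760 + 0.425750·420 + 0.206375·540 + 0.261625·320) / 0.2585375 = 533.2925 / 0.2585375 ≈ 2062.72784.
Intermediate flow from 3 to 2: z_32 = a_32 · x_2 = 0.10 × 533.2925 / 0.2585375 = 53.32925 / 0.2585375 ≈ 206.273.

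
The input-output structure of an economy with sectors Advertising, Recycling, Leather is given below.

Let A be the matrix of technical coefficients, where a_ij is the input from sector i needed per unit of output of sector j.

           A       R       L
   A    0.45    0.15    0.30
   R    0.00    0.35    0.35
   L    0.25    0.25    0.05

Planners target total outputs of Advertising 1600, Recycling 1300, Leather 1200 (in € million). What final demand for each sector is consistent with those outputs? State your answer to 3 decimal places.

d_A = 325.000, d_R = 425.000, d_L = 415.000

I − A =
  [   0.55    -0.15    -0.30]
  [   0.00     0.65    -0.35]
  [  -0.25    -0.25     0.95]
d = (I − A) x:
  d_A = (+0.55)·1600 + (-0.15)·1300 + (-0.30)·1200 = 325.000
  d_R = (+0.00)·1600 + (+0.65)·1300 + (-0.35)·1200 = 425.000
  d_L = (-0.25)·1600 + (-0.25)·1300 + (+0.95)·1200 = 415.000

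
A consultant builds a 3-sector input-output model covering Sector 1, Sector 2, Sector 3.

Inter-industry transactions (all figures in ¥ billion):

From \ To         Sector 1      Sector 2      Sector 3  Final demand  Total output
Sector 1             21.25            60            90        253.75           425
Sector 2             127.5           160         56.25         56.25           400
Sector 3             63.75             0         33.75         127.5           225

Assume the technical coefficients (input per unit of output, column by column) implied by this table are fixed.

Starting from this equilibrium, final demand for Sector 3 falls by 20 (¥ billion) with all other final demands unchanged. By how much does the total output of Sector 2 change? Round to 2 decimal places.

Δx_2 = -17.67

Technical coefficients a_ij = z_ij / X_j:
  a_11 = 21.25/425 = 0.05, a_21 = 127.5/425 = 0.30, a_31 = 63.75/425 = 0.15
  a_12 = 60/400 = 0.15, a_22 = 160/400 = 0.40, a_32 = 0/400 = 0.00
  a_13 = 90/225 = 0.40, a_23 = 56.25/225 = 0.25, a_33 = 33.75/225 = 0.15
I − A =
  [   0.95    -0.15    -0.40]
  [  -0.30     0.60    -0.25]
  [  -0.15     0.00     0.85]
Cofactors of I−A, C_ij = (−1)^(i+j)·(minor ij) (rows/columns in the sector order above):
  C_11 = (0.60)(0.85) − (-0.25)(0.00) = 0.5100
  C_12 = −[(-0.30)(0.85) − (-0.25)(-0.15)] = 0.2925
  C_13 = (-0.30)(0.00) − (0.60)(-0.15) = 0.0900
  C_21 = −[(-0.15)(0.85) − (-0.40)(0.00)] = 0.1275
  C_22 = (0.95)(0.85) − (-0.40)(-0.15) = 0.7475
  C_23 = −[(0.95)(0.00) − (-0.15)(-0.15)] = 0.0225
  C_31 = (-0.15)(-0.25) − (-0.40)(0.60) = 0.2775
  C_32 = −[(0.95)(-0.25) − (-0.40)(-0.30)] = 0.3575
  C_33 = (0.95)(0.60) − (-0.15)(-0.30) = 0.5250
det(I−A) = Σ_j (I−A)_1j·C_1j = (0.95)(0.5100) + (-0.15)(0.2925) + (-0.40)(0.0900) = 0.404625
adj(I−A) = Cᵀ =
  [ 0.5100   0.1275   0.2775]
  [ 0.2925   0.7475   0.3575]
  [ 0.0900   0.0225   0.5250]
(I − A)⁻¹ = adj(I−A) / det(I−A) ≈
  [   1.2604     0.3151     0.6858]
  [   0.7229     1.8474     0.8835]
  [   0.2224     0.0556     1.2975]
Δx = (I − A)⁻¹ Δd with Δd having -20 in the Sector 3 component and 0 elsewhere.
So Δx_2 = L_23 · (-20), where L_23 = adj(I−A)_23 / det(I−A) = 0.3575 / 0.404625.
Δx_2 = 0.3575 × (-20) / 0.404625 = -7.15 / 0.404625 ≈ -17.67.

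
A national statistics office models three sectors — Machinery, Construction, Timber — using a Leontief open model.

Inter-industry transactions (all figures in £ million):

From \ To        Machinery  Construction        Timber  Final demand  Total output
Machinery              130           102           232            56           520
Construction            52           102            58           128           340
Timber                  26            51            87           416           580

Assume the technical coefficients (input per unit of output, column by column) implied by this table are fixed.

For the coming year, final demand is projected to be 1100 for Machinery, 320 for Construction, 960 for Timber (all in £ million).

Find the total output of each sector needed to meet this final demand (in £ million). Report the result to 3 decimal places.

Technical coefficients a_ij = z_ij / X_j:
  a_MM = 130/520 = 0.25, a_CM = 52/520 = 0.10, a_TM = 26/520 = 0.05
  a_MC = 102/340 = 0.30, a_CC = 102/340 = 0.30, a_TC = 51/340 = 0.15
  a_MT = 232/580 = 0.40, a_CT = 58/580 = 0.10, a_TT = 87/580 = 0.15
I − A =
  [   0.75    -0.30    -0.40]
  [  -0.10     0.70    -0.10]
  [  -0.05    -0.15     0.85]
Cofactors of I−A, C_ij = (−1)^(i+j)·(minor ij) (rows/columns in the sector order above):
  C_11 = (0.70)(0.85) − (-0.10)(-0.15) = 0.5800
  C_12 = −[(-0.10)(0.85) − (-0.10)(-0.05)] = 0.0900
  C_13 = (-0.10)(-0.15) − (0.70)(-0.05) = 0.0500
  C_21 = −[(-0.30)(0.85) − (-0.40)(-0.15)] = 0.3150
  C_22 = (0.75)(0.85) − (-0.40)(-0.05) = 0.6175
  C_23 = −[(0.75)(-0.15) − (-0.30)(-0.05)] = 0.1275
  C_31 = (-0.30)(-0.10) − (-0.40)(0.70) = 0.3100
  C_32 = −[(0.75)(-0.10) − (-0.40)(-0.10)] = 0.1150
  C_33 = (0.75)(0.70) − (-0.30)(-0.10) = 0.4950
det(I−A) = Σ_j (I−A)_1j·C_1j = (0.75)(0.5800) + (-0.30)(0.0900) + (-0.40)(0.0500) = 0.3880
adj(I−A) = Cᵀ =
  [ 0.5800   0.3150   0.3100]
  [ 0.0900   0.6175   0.1150]
  [ 0.0500   0.1275   0.4950]
(I − A)⁻¹ = adj(I−A) / det(I−A) ≈
  [   1.4948     0.8119     0.7990]
  [   0.2320     1.5915     0.2964]
  [   0.1289     0.3286     1.2758]
x = (I − A)⁻¹ d = adj(I−A)·d / det(I−A), with det(I−A) = 0.3880:
  x_M = (0.5800·1100 + 0.3150·320 + 0.3100·960) / 0.3880 = 1036.40 / 0.3880 ≈ 2671.134
  x_C = (0.0900·1100 + 0.6175·320 + 0.1150·960) / 0.3880 = 407.00 / 0.3880 ≈ 1048.969
  x_T = (0.0500·1100 + 0.1275·320 + 0.4950·960) / 0.3880 = 571.00 / 0.3880 ≈ 1471.649

x_M = 2671.134, x_C = 1048.969, x_T = 1471.649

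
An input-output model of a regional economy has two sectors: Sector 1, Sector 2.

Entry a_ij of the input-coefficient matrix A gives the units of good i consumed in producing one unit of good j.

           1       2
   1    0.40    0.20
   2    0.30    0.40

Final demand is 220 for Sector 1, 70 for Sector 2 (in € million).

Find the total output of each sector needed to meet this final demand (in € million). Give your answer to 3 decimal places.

x_1 = 486.667, x_2 = 360.000

I − A =
  [   0.60    -0.20]
  [  -0.30     0.60]
det(I−A) = (0.60)(0.60) − (-0.20)(-0.30) = 0.3000
adj(I−A) = [[0.60, 0.20], [0.30, 0.60]]
(I − A)⁻¹ = adj(I−A) / det(I−A) ≈
  [   2.0000     0.6667]
  [   1.0000     2.0000]
x = (I − A)⁻¹ d = adj(I−A)·d / det(I−A), with det(I−A) = 0.3000:
  x_1 = (0.60·220 + 0.20·70) / 0.3000 = 146.00 / 0.3000 ≈ 486.667
  x_2 = (0.30·220 + 0.60·70) / 0.3000 = 108.00 / 0.3000 = 360.000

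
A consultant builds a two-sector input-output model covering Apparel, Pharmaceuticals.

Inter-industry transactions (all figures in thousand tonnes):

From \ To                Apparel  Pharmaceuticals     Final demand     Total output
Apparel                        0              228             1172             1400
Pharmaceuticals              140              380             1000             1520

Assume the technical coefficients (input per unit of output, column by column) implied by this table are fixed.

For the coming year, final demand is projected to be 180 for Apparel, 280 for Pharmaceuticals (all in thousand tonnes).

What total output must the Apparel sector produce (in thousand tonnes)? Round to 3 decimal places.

Technical coefficients a_ij = z_ij / X_j:
  a_11 = 0/1400 = 0.00, a_21 = 140/1400 = 0.10
  a_12 = 228/1520 = 0.15, a_22 = 380/1520 = 0.25
I − A =
  [   1.00    -0.15]
  [  -0.10     0.75]
det(I−A) = (1.00)(0.75) − (-0.15)(-0.10) = 0.7350
adj(I−A) = [[0.75, 0.15], [0.10, 1.00]]
(I − A)⁻¹ = adj(I−A) / det(I−A) ≈
  [   1.0204     0.2041]
  [   0.1361     1.3605]
x = (I − A)⁻¹ d = adj(I−A)·d / det(I−A), with det(I−A) = 0.7350:
  x_1 = (0.75·180 + 0.15·280) / 0.7350 = 177.00 / 0.7350 ≈ 240.816
  x_2 = (0.10·180 + 1.00·280) / 0.7350 = 298.00 / 0.7350 ≈ 405.442

x_1 = 240.816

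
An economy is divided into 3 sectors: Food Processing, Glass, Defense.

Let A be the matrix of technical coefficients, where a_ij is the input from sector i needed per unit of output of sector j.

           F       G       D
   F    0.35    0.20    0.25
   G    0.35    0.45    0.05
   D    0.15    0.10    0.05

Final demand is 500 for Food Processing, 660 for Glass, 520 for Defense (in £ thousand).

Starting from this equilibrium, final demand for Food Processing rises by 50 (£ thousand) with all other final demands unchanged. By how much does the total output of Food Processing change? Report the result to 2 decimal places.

I − A =
  [   0.65    -0.20    -0.25]
  [  -0.35     0.55    -0.05]
  [  -0.15    -0.10     0.95]
Cofactors of I−A, C_ij = (−1)^(i+j)·(minor ij) (rows/columns in the sector order above):
  C_11 = (0.55)(0.95) − (-0.05)(-0.10) = 0.5175
  C_12 = −[(-0.35)(0.95) − (-0.05)(-0.15)] = 0.3400
  C_13 = (-0.35)(-0.10) − (0.55)(-0.15) = 0.1175
  C_21 = −[(-0.20)(0.95) − (-0.25)(-0.10)] = 0.2150
  C_22 = (0.65)(0.95) − (-0.25)(-0.15) = 0.5800
  C_23 = −[(0.65)(-0.10) − (-0.20)(-0.15)] = 0.0950
  C_31 = (-0.20)(-0.05) − (-0.25)(0.55) = 0.1475
  C_32 = −[(0.65)(-0.05) − (-0.25)(-0.35)] = 0.1200
  C_33 = (0.65)(0.55) − (-0.20)(-0.35) = 0.2875
det(I−A) = Σ_j (I−A)_1j·C_1j = (0.65)(0.5175) + (-0.20)(0.3400) + (-0.25)(0.1175) = 0.2390
adj(I−A) = Cᵀ =
  [ 0.5175   0.2150   0.1475]
  [ 0.3400   0.5800   0.1200]
  [ 0.1175   0.0950   0.2875]
(I − A)⁻¹ = adj(I−A) / det(I−A) ≈
  [   2.1653     0.8996     0.6172]
  [   1.4226     2.4268     0.5021]
  [   0.4916     0.3975     1.2029]
Δx = (I − A)⁻¹ Δd with Δd having +50 in the Food Processing component and 0 elsewhere.
So Δx_F = L_FF · (+50), where L_FF = adj(I−A)_FF / det(I−A) = 0.5175 / 0.2390.
Δx_F = 0.5175 × (+50) / 0.2390 = 25.875 / 0.2390 ≈ 108.26.

Δx_F = 108.26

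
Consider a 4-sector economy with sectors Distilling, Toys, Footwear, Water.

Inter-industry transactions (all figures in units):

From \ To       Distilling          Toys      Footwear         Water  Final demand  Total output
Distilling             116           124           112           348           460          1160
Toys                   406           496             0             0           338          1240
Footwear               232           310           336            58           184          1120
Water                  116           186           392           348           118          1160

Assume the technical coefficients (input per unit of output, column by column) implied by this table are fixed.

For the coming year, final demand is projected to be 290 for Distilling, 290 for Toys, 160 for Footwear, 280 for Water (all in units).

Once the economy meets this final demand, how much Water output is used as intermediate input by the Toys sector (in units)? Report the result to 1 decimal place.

z_WT = 156.4

Technical coefficients a_ij = z_ij / X_j:
  a_DD = 116/1160 = 0.10, a_TD = 406/1160 = 0.35, a_FD = 232/1160 = 0.20, a_WD = 116/1160 = 0.10
  a_DT = 124/1240 = 0.10, a_TT = 496/1240 = 0.40, a_FT = 310/1240 = 0.25, a_WT = 186/1240 = 0.15
  a_DF = 112/1120 = 0.10, a_TF = 0/1120 = 0.00, a_FF = 336/1120 = 0.30, a_WF = 392/1120 = 0.35
  a_DW = 348/1160 = 0.30, a_TW = 0/1160 = 0.00, a_FW = 58/1160 = 0.05, a_WW = 348/1160 = 0.30
I − A =
  [   0.90    -0.10    -0.10    -0.30]
  [  -0.35     0.60     0.00     0.00]
  [  -0.20    -0.25     0.70    -0.05]
  [  -0.10    -0.15    -0.35     0.70]
Compute the cofactors C_ij = (−1)^(i+j)·(3×3 minor ij) of I−A; the adjugate is their transpose:
adj(I−A) = Cᵀ =
  [ 0.283500   0.123250   0.105000   0.129000]
  [ 0.165375   0.368750   0.061250   0.075250]
  [ 0.150875   0.180250   0.319750   0.087500]
  [ 0.151375   0.186750   0.188000   0.332750]
det(I−A) = Σ_j (I−A)_1j·C_1j = (0.90)(0.283500) + (-0.10)(0.165375) + (-0.10)(0.150875) + (-0.30)(0.151375) = 0.1781125
(I − A)⁻¹ = adj(I−A) / det(I−A) ≈
  [   1.5917     0.6920     0.5895     0.7243]
  [   0.9285     2.0703     0.3439     0.4225]
  [   0.8471     1.0120     1.7952     0.4913]
  [   0.8499     1.0485     1.0555     1.8682]
First solve x = (I − A)⁻¹ d = adj(I−A)·d / det(I−A); in particular x_T = (0.165375·290 + 0.368750·290 + 0.061250·160 + 0.075250·280) / 0.1781125 = 185.76625 / 0.1781125 ≈ 1042.971.
Intermediate flow from W to T: z_WT = a_WT · x_T = 0.15 × 185.76625 / 0.1781125 = 27.8649375 / 0.1781125 ≈ 156.4.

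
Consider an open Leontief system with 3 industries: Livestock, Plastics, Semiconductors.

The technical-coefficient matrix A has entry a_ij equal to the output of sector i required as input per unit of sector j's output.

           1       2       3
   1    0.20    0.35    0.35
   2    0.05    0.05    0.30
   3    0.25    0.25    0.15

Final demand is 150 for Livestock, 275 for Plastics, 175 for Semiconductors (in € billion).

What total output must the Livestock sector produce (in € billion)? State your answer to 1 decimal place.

x_1 = 639.1

I − A =
  [   0.80    -0.35    -0.35]
  [  -0.05     0.95    -0.30]
  [  -0.25    -0.25     0.85]
Cofactors of I−A, C_ij = (−1)^(i+j)·(minor ij) (rows/columns in the sector order above):
  C_11 = (0.95)(0.85) − (-0.30)(-0.25) = 0.7325
  C_12 = −[(-0.05)(0.85) − (-0.30)(-0.25)] = 0.1175
  C_13 = (-0.05)(-0.25) − (0.95)(-0.25) = 0.2500
  C_21 = −[(-0.35)(0.85) − (-0.35)(-0.25)] = 0.3850
  C_22 = (0.80)(0.85) − (-0.35)(-0.25) = 0.5925
  C_23 = −[(0.80)(-0.25) − (-0.35)(-0.25)] = 0.2875
  C_31 = (-0.35)(-0.30) − (-0.35)(0.95) = 0.4375
  C_32 = −[(0.80)(-0.30) − (-0.35)(-0.05)] = 0.2575
  C_33 = (0.80)(0.95) − (-0.35)(-0.05) = 0.7425
det(I−A) = Σ_j (I−A)_1j·C_1j = (0.80)(0.7325) + (-0.35)(0.1175) + (-0.35)(0.2500) = 0.457375
adj(I−A) = Cᵀ =
  [ 0.7325   0.3850   0.4375]
  [ 0.1175   0.5925   0.2575]
  [ 0.2500   0.2875   0.7425]
(I − A)⁻¹ = adj(I−A) / det(I−A) ≈
  [   1.6015     0.8418     0.9565]
  [   0.2569     1.2954     0.5630]
  [   0.5466     0.6286     1.6234]
x = (I − A)⁻¹ d = adj(I−A)·d / det(I−A), with det(I−A) = 0.457375:
  x_1 = (0.7325·150 + 0.3850·275 + 0.4375·175) / 0.457375 = 292.3125 / 0.457375 ≈ 639.1
  x_2 = (0.1175·150 + 0.5925·275 + 0.2575·175) / 0.457375 = 225.625 / 0.457375 ≈ 493.3
  x_3 = (0.2500·150 + 0.2875·275 + 0.7425·175) / 0.457375 = 246.50 / 0.457375 ≈ 538.9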